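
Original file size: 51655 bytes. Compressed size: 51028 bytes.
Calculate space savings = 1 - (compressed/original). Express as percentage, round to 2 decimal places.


ratio = compressed/original = 51028/51655 = 0.987862
savings = 1 - ratio = 1 - 0.987862 = 0.012138
as a percentage: 0.012138 * 100 = 1.21%

Space savings = 1 - 51028/51655 = 1.21%


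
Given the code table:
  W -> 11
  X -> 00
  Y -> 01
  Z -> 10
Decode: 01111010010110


Decoding:
01 -> Y
11 -> W
10 -> Z
10 -> Z
01 -> Y
01 -> Y
10 -> Z


Result: YWZZYYZ


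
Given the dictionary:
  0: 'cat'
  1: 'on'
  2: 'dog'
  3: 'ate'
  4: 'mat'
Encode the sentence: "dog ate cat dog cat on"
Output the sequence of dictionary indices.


Look up each word in the dictionary:
  'dog' -> 2
  'ate' -> 3
  'cat' -> 0
  'dog' -> 2
  'cat' -> 0
  'on' -> 1

Encoded: [2, 3, 0, 2, 0, 1]


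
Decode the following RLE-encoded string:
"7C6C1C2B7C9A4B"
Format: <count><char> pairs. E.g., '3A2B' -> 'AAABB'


Expanding each <count><char> pair:
  7C -> 'CCCCCCC'
  6C -> 'CCCCCC'
  1C -> 'C'
  2B -> 'BB'
  7C -> 'CCCCCCC'
  9A -> 'AAAAAAAAA'
  4B -> 'BBBB'

Decoded = CCCCCCCCCCCCCCBBCCCCCCCAAAAAAAAABBBB


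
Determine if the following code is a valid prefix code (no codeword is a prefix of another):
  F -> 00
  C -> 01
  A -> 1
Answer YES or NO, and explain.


Checking each pair (does one codeword prefix another?):
  F='00' vs C='01': no prefix
  F='00' vs A='1': no prefix
  C='01' vs F='00': no prefix
  C='01' vs A='1': no prefix
  A='1' vs F='00': no prefix
  A='1' vs C='01': no prefix
No violation found over all pairs.

YES -- this is a valid prefix code. No codeword is a prefix of any other codeword.


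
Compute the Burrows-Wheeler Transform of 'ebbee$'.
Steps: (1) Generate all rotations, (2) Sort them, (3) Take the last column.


Rotations (sorted):
  0: $ebbee -> last char: e
  1: bbee$e -> last char: e
  2: bee$eb -> last char: b
  3: e$ebbe -> last char: e
  4: ebbee$ -> last char: $
  5: ee$ebb -> last char: b


BWT = eebe$b


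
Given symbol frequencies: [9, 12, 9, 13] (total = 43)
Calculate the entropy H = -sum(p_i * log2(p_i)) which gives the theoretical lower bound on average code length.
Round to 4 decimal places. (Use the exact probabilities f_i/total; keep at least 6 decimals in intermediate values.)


Per-symbol terms -p_i * log2(p_i) with p_i = f_i/43:
  p = 9/43 = 0.209302: log2(p) = -2.256340, -p*log2(p) = 0.472257
  p = 12/43 = 0.279070: log2(p) = -1.841302, -p*log2(p) = 0.513852
  p = 9/43 = 0.209302: log2(p) = -2.256340, -p*log2(p) = 0.472257
  p = 13/43 = 0.302326: log2(p) = -1.725825, -p*log2(p) = 0.521761
H = 0.472257 + 0.513852 + 0.472257 + 0.521761 = 1.980127

H = 1.9801 bits/symbol


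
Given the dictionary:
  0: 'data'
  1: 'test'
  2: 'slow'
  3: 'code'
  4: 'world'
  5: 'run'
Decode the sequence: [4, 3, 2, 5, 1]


Look up each index in the dictionary:
  4 -> 'world'
  3 -> 'code'
  2 -> 'slow'
  5 -> 'run'
  1 -> 'test'

Decoded: "world code slow run test"


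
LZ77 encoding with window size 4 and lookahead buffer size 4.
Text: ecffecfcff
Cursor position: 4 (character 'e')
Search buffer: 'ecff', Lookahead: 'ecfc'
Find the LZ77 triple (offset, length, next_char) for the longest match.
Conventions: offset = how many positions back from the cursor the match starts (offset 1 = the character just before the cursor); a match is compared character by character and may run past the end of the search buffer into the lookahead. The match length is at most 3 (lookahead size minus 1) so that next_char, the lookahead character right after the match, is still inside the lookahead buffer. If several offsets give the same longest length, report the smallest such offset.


Try each offset into the search buffer:
  offset=1 (pos 3, char 'f'): match length 0
  offset=2 (pos 2, char 'f'): match length 0
  offset=3 (pos 1, char 'c'): match length 0
  offset=4 (pos 0, char 'e'): match length 3
Longest match has length 3 at offset 4.
next_char = character at position 4 + 3 = 7 -> 'c'

Best match: offset=4, length=3 (matching 'ecf' starting at position 0)
LZ77 triple: (4, 3, 'c')


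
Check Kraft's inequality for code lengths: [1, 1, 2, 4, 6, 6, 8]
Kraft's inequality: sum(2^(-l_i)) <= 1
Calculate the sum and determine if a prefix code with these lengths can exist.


Sum = 2^(-1) + 2^(-1) + 2^(-2) + 2^(-4) + 2^(-6) + 2^(-6) + 2^(-8)
    = 0.5 + 0.5 + 0.25 + 0.0625 + 0.015625 + 0.015625 + 0.00390625
    = 345/256 = 1.34765625
Since 1.34765625 > 1, Kraft's inequality is NOT satisfied.
A prefix code with these lengths CANNOT exist.

Kraft sum = 1.34765625. Not satisfied.


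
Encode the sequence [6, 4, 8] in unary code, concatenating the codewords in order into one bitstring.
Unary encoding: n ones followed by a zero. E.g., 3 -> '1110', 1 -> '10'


Encode each number as n ones followed by a terminating 0:
  6 -> 1111110 (7 bits)
  4 -> 11110 (5 bits)
  8 -> 111111110 (9 bits)
Total length = 7 + 5 + 9 = 21 bits.

Unary([6, 4, 8]) = 111111011110111111110 (21 bits)


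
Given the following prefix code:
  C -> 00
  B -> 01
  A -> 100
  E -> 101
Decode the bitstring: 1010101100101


Decoding step by step:
Bits 101 -> E
Bits 01 -> B
Bits 01 -> B
Bits 100 -> A
Bits 101 -> E


Decoded message: EBBAE


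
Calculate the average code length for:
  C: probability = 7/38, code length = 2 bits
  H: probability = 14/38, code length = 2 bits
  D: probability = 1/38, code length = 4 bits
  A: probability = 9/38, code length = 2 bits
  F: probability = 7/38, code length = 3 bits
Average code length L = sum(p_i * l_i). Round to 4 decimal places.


Weighted contributions p_i * l_i:
  C: (7/38) * 2 = 14/38
  H: (14/38) * 2 = 28/38
  D: (1/38) * 4 = 4/38
  A: (9/38) * 2 = 18/38
  F: (7/38) * 3 = 21/38
Sum = (14 + 28 + 4 + 18 + 21)/38 = 85/38

L = 85/38 = 2.2368 bits/symbol


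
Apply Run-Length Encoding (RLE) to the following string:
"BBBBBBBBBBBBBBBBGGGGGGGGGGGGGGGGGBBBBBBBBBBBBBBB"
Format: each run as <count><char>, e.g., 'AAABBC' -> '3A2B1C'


Scanning runs left to right:
  i=0: run of 'B' x 16 -> '16B'
  i=16: run of 'G' x 17 -> '17G'
  i=33: run of 'B' x 15 -> '15B'

RLE = 16B17G15B


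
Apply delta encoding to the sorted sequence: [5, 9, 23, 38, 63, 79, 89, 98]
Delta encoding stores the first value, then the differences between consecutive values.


First value: 5
Deltas:
  9 - 5 = 4
  23 - 9 = 14
  38 - 23 = 15
  63 - 38 = 25
  79 - 63 = 16
  89 - 79 = 10
  98 - 89 = 9


Delta encoded: [5, 4, 14, 15, 25, 16, 10, 9]


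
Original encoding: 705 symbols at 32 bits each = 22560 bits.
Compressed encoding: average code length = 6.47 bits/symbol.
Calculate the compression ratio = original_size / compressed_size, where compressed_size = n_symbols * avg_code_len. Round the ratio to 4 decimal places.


original_size = n_symbols * orig_bits = 705 * 32 = 22560 bits
compressed_size = n_symbols * avg_code_len = 705 * 6.47 = 4561.35 bits
ratio = original_size / compressed_size = 22560 / 4561.35 = 4.9459

Compression ratio = 4.9459


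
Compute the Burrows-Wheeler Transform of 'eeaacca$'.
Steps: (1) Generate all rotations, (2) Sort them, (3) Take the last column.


Rotations (sorted):
  0: $eeaacca -> last char: a
  1: a$eeaacc -> last char: c
  2: aacca$ee -> last char: e
  3: acca$eea -> last char: a
  4: ca$eeaac -> last char: c
  5: cca$eeaa -> last char: a
  6: eaacca$e -> last char: e
  7: eeaacca$ -> last char: $


BWT = aceacae$


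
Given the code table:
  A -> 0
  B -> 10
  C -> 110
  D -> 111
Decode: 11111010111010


Decoding:
111 -> D
110 -> C
10 -> B
111 -> D
0 -> A
10 -> B


Result: DCBDAB


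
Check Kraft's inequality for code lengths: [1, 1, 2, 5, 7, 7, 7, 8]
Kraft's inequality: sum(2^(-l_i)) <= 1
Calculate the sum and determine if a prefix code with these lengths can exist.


Sum = 2^(-1) + 2^(-1) + 2^(-2) + 2^(-5) + 2^(-7) + 2^(-7) + 2^(-7) + 2^(-8)
    = 0.5 + 0.5 + 0.25 + 0.03125 + 0.0078125 + 0.0078125 + 0.0078125 + 0.00390625
    = 335/256 = 1.30859375
Since 1.30859375 > 1, Kraft's inequality is NOT satisfied.
A prefix code with these lengths CANNOT exist.

Kraft sum = 1.30859375. Not satisfied.


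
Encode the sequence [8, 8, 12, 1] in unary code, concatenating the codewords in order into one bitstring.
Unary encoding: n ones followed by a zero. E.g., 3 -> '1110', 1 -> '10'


Encode each number as n ones followed by a terminating 0:
  8 -> 111111110 (9 bits)
  8 -> 111111110 (9 bits)
  12 -> 1111111111110 (13 bits)
  1 -> 10 (2 bits)
Total length = 9 + 9 + 13 + 2 = 33 bits.

Unary([8, 8, 12, 1]) = 111111110111111110111111111111010 (33 bits)


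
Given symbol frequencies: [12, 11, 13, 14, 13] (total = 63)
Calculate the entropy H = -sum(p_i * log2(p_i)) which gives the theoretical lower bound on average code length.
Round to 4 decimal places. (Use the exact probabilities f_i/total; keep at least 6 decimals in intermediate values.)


Per-symbol terms -p_i * log2(p_i) with p_i = f_i/63:
  p = 12/63 = 0.190476: log2(p) = -2.392317, -p*log2(p) = 0.455680
  p = 11/63 = 0.174603: log2(p) = -2.517848, -p*log2(p) = 0.439624
  p = 13/63 = 0.206349: log2(p) = -2.276840, -p*log2(p) = 0.469824
  p = 14/63 = 0.222222: log2(p) = -2.169925, -p*log2(p) = 0.482206
  p = 13/63 = 0.206349: log2(p) = -2.276840, -p*log2(p) = 0.469824
H = 0.455680 + 0.439624 + 0.469824 + 0.482206 + 0.469824 = 2.317158

H = 2.3172 bits/symbol


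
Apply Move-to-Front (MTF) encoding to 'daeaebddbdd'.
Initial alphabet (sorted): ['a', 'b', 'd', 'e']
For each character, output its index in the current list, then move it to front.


MTF encoding:
'd': index 2 in ['a', 'b', 'd', 'e'] -> ['d', 'a', 'b', 'e']
'a': index 1 in ['d', 'a', 'b', 'e'] -> ['a', 'd', 'b', 'e']
'e': index 3 in ['a', 'd', 'b', 'e'] -> ['e', 'a', 'd', 'b']
'a': index 1 in ['e', 'a', 'd', 'b'] -> ['a', 'e', 'd', 'b']
'e': index 1 in ['a', 'e', 'd', 'b'] -> ['e', 'a', 'd', 'b']
'b': index 3 in ['e', 'a', 'd', 'b'] -> ['b', 'e', 'a', 'd']
'd': index 3 in ['b', 'e', 'a', 'd'] -> ['d', 'b', 'e', 'a']
'd': index 0 in ['d', 'b', 'e', 'a'] -> ['d', 'b', 'e', 'a']
'b': index 1 in ['d', 'b', 'e', 'a'] -> ['b', 'd', 'e', 'a']
'd': index 1 in ['b', 'd', 'e', 'a'] -> ['d', 'b', 'e', 'a']
'd': index 0 in ['d', 'b', 'e', 'a'] -> ['d', 'b', 'e', 'a']


Output: [2, 1, 3, 1, 1, 3, 3, 0, 1, 1, 0]


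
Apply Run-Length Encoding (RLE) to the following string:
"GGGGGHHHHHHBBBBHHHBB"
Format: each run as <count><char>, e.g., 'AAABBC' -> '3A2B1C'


Scanning runs left to right:
  i=0: run of 'G' x 5 -> '5G'
  i=5: run of 'H' x 6 -> '6H'
  i=11: run of 'B' x 4 -> '4B'
  i=15: run of 'H' x 3 -> '3H'
  i=18: run of 'B' x 2 -> '2B'

RLE = 5G6H4B3H2B


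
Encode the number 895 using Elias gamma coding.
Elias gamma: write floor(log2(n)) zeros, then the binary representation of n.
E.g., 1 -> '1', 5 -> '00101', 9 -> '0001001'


num_bits = floor(log2(895)) + 1 = 10
leading_zeros = num_bits - 1 = 9
binary(895) = 1101111111

Elias gamma(895) = '000000000' + '1101111111' = 0000000001101111111 (19 bits)


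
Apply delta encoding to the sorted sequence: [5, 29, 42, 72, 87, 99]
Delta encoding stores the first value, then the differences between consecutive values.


First value: 5
Deltas:
  29 - 5 = 24
  42 - 29 = 13
  72 - 42 = 30
  87 - 72 = 15
  99 - 87 = 12


Delta encoded: [5, 24, 13, 30, 15, 12]


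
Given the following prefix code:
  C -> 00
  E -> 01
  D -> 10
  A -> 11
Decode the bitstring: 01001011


Decoding step by step:
Bits 01 -> E
Bits 00 -> C
Bits 10 -> D
Bits 11 -> A


Decoded message: ECDA


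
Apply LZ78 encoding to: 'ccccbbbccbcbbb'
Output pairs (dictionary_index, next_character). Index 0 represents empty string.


LZ78 encoding steps:
Dictionary: {0: ''}
Step 1: w='' (idx 0), next='c' -> output (0, 'c'), add 'c' as idx 1
Step 2: w='c' (idx 1), next='c' -> output (1, 'c'), add 'cc' as idx 2
Step 3: w='c' (idx 1), next='b' -> output (1, 'b'), add 'cb' as idx 3
Step 4: w='' (idx 0), next='b' -> output (0, 'b'), add 'b' as idx 4
Step 5: w='b' (idx 4), next='c' -> output (4, 'c'), add 'bc' as idx 5
Step 6: w='cb' (idx 3), next='c' -> output (3, 'c'), add 'cbc' as idx 6
Step 7: w='b' (idx 4), next='b' -> output (4, 'b'), add 'bb' as idx 7
Step 8: w='b' (idx 4), end of input -> output (4, '')


Encoded: [(0, 'c'), (1, 'c'), (1, 'b'), (0, 'b'), (4, 'c'), (3, 'c'), (4, 'b'), (4, '')]


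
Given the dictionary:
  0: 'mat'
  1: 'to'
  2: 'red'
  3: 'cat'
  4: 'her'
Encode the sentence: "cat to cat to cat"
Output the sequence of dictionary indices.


Look up each word in the dictionary:
  'cat' -> 3
  'to' -> 1
  'cat' -> 3
  'to' -> 1
  'cat' -> 3

Encoded: [3, 1, 3, 1, 3]


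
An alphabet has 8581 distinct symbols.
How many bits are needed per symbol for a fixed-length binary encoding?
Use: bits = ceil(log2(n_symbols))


log2(8581) = 13.0669
Bracket: 2^13 = 8192 < 8581 <= 2^14 = 16384
So ceil(log2(8581)) = 14

bits = ceil(log2(8581)) = ceil(13.0669) = 14 bits


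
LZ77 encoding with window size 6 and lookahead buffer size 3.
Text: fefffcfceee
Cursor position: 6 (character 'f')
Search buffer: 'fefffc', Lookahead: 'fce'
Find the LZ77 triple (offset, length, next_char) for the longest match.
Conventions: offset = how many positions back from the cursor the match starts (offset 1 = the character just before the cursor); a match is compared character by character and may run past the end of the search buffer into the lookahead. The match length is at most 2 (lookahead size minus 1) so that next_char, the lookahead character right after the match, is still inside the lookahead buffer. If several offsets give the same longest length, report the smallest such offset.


Try each offset into the search buffer:
  offset=1 (pos 5, char 'c'): match length 0
  offset=2 (pos 4, char 'f'): match length 2
  offset=3 (pos 3, char 'f'): match length 1
  offset=4 (pos 2, char 'f'): match length 1
  offset=5 (pos 1, char 'e'): match length 0
  offset=6 (pos 0, char 'f'): match length 1
Longest match has length 2 at offset 2.
next_char = character at position 6 + 2 = 8 -> 'e'

Best match: offset=2, length=2 (matching 'fc' starting at position 4)
LZ77 triple: (2, 2, 'e')


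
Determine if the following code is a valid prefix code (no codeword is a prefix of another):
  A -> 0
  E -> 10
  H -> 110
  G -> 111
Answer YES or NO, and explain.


Checking each pair (does one codeword prefix another?):
  A='0' vs E='10': no prefix
  A='0' vs H='110': no prefix
  A='0' vs G='111': no prefix
  E='10' vs A='0': no prefix
  E='10' vs H='110': no prefix
  E='10' vs G='111': no prefix
  H='110' vs A='0': no prefix
  H='110' vs E='10': no prefix
  H='110' vs G='111': no prefix
  G='111' vs A='0': no prefix
  G='111' vs E='10': no prefix
  G='111' vs H='110': no prefix
No violation found over all pairs.

YES -- this is a valid prefix code. No codeword is a prefix of any other codeword.


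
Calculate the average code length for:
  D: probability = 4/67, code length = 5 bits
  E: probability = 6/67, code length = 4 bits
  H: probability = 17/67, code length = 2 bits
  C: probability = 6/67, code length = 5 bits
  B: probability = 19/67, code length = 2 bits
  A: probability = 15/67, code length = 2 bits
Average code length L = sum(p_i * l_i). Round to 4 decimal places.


Weighted contributions p_i * l_i:
  D: (4/67) * 5 = 20/67
  E: (6/67) * 4 = 24/67
  H: (17/67) * 2 = 34/67
  C: (6/67) * 5 = 30/67
  B: (19/67) * 2 = 38/67
  A: (15/67) * 2 = 30/67
Sum = (20 + 24 + 34 + 30 + 38 + 30)/67 = 176/67

L = 176/67 = 2.6269 bits/symbol


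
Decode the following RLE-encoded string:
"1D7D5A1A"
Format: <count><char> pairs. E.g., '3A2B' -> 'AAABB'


Expanding each <count><char> pair:
  1D -> 'D'
  7D -> 'DDDDDDD'
  5A -> 'AAAAA'
  1A -> 'A'

Decoded = DDDDDDDDAAAAAA


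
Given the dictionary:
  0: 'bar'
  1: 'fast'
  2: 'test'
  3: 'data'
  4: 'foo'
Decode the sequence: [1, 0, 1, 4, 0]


Look up each index in the dictionary:
  1 -> 'fast'
  0 -> 'bar'
  1 -> 'fast'
  4 -> 'foo'
  0 -> 'bar'

Decoded: "fast bar fast foo bar"


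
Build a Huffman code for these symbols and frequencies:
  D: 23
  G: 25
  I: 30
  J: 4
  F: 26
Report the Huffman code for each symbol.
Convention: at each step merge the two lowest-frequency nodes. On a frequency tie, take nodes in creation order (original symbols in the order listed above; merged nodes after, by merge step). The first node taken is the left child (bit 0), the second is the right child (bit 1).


Huffman tree construction:
Step 1: Merge J(4) + D(23) = 27
Step 2: Merge G(25) + F(26) = 51
Step 3: Merge (J+D)(27) + I(30) = 57
Step 4: Merge (G+F)(51) + ((J+D)+I)(57) = 108
Read each symbol's code off the tree from the root (left child = 0, right child = 1).

Codes:
  D: 101 (length 3)
  G: 00 (length 2)
  I: 11 (length 2)
  J: 100 (length 3)
  F: 01 (length 2)
Average code length: 243/108 = 2.2500 bits/symbol


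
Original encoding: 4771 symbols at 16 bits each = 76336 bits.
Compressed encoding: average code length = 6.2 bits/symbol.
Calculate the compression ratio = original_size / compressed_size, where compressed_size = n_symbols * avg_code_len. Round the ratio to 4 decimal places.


original_size = n_symbols * orig_bits = 4771 * 16 = 76336 bits
compressed_size = n_symbols * avg_code_len = 4771 * 6.2 = 29580.2 bits
ratio = original_size / compressed_size = 76336 / 29580.2 = 2.5806

Compression ratio = 2.5806


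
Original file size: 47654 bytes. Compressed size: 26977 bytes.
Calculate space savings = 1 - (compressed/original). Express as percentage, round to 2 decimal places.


ratio = compressed/original = 26977/47654 = 0.566101
savings = 1 - ratio = 1 - 0.566101 = 0.433899
as a percentage: 0.433899 * 100 = 43.39%

Space savings = 1 - 26977/47654 = 43.39%


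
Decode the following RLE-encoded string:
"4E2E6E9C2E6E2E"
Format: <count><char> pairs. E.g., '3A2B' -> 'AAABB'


Expanding each <count><char> pair:
  4E -> 'EEEE'
  2E -> 'EE'
  6E -> 'EEEEEE'
  9C -> 'CCCCCCCCC'
  2E -> 'EE'
  6E -> 'EEEEEE'
  2E -> 'EE'

Decoded = EEEEEEEEEEEECCCCCCCCCEEEEEEEEEE


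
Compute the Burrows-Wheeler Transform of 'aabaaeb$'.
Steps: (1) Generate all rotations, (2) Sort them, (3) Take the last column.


Rotations (sorted):
  0: $aabaaeb -> last char: b
  1: aabaaeb$ -> last char: $
  2: aaeb$aab -> last char: b
  3: abaaeb$a -> last char: a
  4: aeb$aaba -> last char: a
  5: b$aabaae -> last char: e
  6: baaeb$aa -> last char: a
  7: eb$aabaa -> last char: a


BWT = b$baaeaa


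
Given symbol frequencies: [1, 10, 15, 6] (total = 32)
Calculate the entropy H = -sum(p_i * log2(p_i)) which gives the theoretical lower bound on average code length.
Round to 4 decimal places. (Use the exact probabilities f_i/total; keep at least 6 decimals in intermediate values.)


Per-symbol terms -p_i * log2(p_i) with p_i = f_i/32:
  p = 1/32 = 0.031250: log2(p) = -5.000000, -p*log2(p) = 0.156250
  p = 10/32 = 0.312500: log2(p) = -1.678072, -p*log2(p) = 0.524397
  p = 15/32 = 0.468750: log2(p) = -1.093109, -p*log2(p) = 0.512395
  p = 6/32 = 0.187500: log2(p) = -2.415037, -p*log2(p) = 0.452820
H = 0.156250 + 0.524397 + 0.512395 + 0.452820 = 1.645862

H = 1.6459 bits/symbol


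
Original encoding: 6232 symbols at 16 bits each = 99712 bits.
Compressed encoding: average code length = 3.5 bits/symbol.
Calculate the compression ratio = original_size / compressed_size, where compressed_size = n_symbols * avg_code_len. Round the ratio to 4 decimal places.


original_size = n_symbols * orig_bits = 6232 * 16 = 99712 bits
compressed_size = n_symbols * avg_code_len = 6232 * 3.5 = 21812.0 bits
ratio = original_size / compressed_size = 99712 / 21812.0 = 4.5714

Compression ratio = 4.5714


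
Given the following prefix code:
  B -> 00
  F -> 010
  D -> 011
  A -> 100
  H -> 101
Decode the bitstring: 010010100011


Decoding step by step:
Bits 010 -> F
Bits 010 -> F
Bits 100 -> A
Bits 011 -> D


Decoded message: FFAD


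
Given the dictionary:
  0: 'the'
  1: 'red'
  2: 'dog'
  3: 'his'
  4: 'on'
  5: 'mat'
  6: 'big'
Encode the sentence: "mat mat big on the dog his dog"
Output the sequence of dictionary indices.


Look up each word in the dictionary:
  'mat' -> 5
  'mat' -> 5
  'big' -> 6
  'on' -> 4
  'the' -> 0
  'dog' -> 2
  'his' -> 3
  'dog' -> 2

Encoded: [5, 5, 6, 4, 0, 2, 3, 2]


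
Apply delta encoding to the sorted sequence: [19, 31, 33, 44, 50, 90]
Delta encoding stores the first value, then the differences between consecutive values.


First value: 19
Deltas:
  31 - 19 = 12
  33 - 31 = 2
  44 - 33 = 11
  50 - 44 = 6
  90 - 50 = 40


Delta encoded: [19, 12, 2, 11, 6, 40]


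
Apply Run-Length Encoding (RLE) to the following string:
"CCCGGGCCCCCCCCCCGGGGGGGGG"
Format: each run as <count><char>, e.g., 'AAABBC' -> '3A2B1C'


Scanning runs left to right:
  i=0: run of 'C' x 3 -> '3C'
  i=3: run of 'G' x 3 -> '3G'
  i=6: run of 'C' x 10 -> '10C'
  i=16: run of 'G' x 9 -> '9G'

RLE = 3C3G10C9G


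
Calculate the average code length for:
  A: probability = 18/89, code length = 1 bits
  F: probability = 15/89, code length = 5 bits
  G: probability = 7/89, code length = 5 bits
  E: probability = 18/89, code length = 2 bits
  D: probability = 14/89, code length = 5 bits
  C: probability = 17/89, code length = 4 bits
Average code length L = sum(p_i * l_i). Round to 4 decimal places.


Weighted contributions p_i * l_i:
  A: (18/89) * 1 = 18/89
  F: (15/89) * 5 = 75/89
  G: (7/89) * 5 = 35/89
  E: (18/89) * 2 = 36/89
  D: (14/89) * 5 = 70/89
  C: (17/89) * 4 = 68/89
Sum = (18 + 75 + 35 + 36 + 70 + 68)/89 = 302/89

L = 302/89 = 3.3933 bits/symbol


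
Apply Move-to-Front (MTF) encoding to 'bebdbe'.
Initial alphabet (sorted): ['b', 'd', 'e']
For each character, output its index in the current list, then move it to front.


MTF encoding:
'b': index 0 in ['b', 'd', 'e'] -> ['b', 'd', 'e']
'e': index 2 in ['b', 'd', 'e'] -> ['e', 'b', 'd']
'b': index 1 in ['e', 'b', 'd'] -> ['b', 'e', 'd']
'd': index 2 in ['b', 'e', 'd'] -> ['d', 'b', 'e']
'b': index 1 in ['d', 'b', 'e'] -> ['b', 'd', 'e']
'e': index 2 in ['b', 'd', 'e'] -> ['e', 'b', 'd']


Output: [0, 2, 1, 2, 1, 2]


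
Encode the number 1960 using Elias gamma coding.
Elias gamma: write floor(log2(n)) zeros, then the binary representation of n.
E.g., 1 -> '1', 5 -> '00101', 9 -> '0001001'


num_bits = floor(log2(1960)) + 1 = 11
leading_zeros = num_bits - 1 = 10
binary(1960) = 11110101000

Elias gamma(1960) = '0000000000' + '11110101000' = 000000000011110101000 (21 bits)


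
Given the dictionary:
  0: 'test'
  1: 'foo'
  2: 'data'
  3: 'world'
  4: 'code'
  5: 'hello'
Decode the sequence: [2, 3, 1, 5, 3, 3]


Look up each index in the dictionary:
  2 -> 'data'
  3 -> 'world'
  1 -> 'foo'
  5 -> 'hello'
  3 -> 'world'
  3 -> 'world'

Decoded: "data world foo hello world world"


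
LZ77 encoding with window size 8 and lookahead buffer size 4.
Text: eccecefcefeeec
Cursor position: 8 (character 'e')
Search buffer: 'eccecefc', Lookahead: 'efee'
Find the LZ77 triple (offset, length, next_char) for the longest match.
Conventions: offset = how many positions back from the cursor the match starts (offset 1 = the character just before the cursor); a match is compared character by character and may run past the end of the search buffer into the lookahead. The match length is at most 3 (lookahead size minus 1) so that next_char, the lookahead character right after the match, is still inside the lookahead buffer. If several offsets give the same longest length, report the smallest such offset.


Try each offset into the search buffer:
  offset=1 (pos 7, char 'c'): match length 0
  offset=2 (pos 6, char 'f'): match length 0
  offset=3 (pos 5, char 'e'): match length 2
  offset=4 (pos 4, char 'c'): match length 0
  offset=5 (pos 3, char 'e'): match length 1
  offset=6 (pos 2, char 'c'): match length 0
  offset=7 (pos 1, char 'c'): match length 0
  offset=8 (pos 0, char 'e'): match length 1
Longest match has length 2 at offset 3.
next_char = character at position 8 + 2 = 10 -> 'e'

Best match: offset=3, length=2 (matching 'ef' starting at position 5)
LZ77 triple: (3, 2, 'e')


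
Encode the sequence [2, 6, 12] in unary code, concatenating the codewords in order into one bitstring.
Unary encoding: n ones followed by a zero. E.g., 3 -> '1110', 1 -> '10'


Encode each number as n ones followed by a terminating 0:
  2 -> 110 (3 bits)
  6 -> 1111110 (7 bits)
  12 -> 1111111111110 (13 bits)
Total length = 3 + 7 + 13 = 23 bits.

Unary([2, 6, 12]) = 11011111101111111111110 (23 bits)


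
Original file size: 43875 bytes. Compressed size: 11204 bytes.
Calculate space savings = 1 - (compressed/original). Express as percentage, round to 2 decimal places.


ratio = compressed/original = 11204/43875 = 0.255362
savings = 1 - ratio = 1 - 0.255362 = 0.744638
as a percentage: 0.744638 * 100 = 74.46%

Space savings = 1 - 11204/43875 = 74.46%


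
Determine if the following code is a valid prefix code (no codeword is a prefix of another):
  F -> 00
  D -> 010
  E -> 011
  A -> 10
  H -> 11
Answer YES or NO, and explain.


Checking each pair (does one codeword prefix another?):
  F='00' vs D='010': no prefix
  F='00' vs E='011': no prefix
  F='00' vs A='10': no prefix
  F='00' vs H='11': no prefix
  D='010' vs F='00': no prefix
  D='010' vs E='011': no prefix
  D='010' vs A='10': no prefix
  D='010' vs H='11': no prefix
  E='011' vs F='00': no prefix
  E='011' vs D='010': no prefix
  E='011' vs A='10': no prefix
  E='011' vs H='11': no prefix
  A='10' vs F='00': no prefix
  A='10' vs D='010': no prefix
  A='10' vs E='011': no prefix
  A='10' vs H='11': no prefix
  H='11' vs F='00': no prefix
  H='11' vs D='010': no prefix
  H='11' vs E='011': no prefix
  H='11' vs A='10': no prefix
No violation found over all pairs.

YES -- this is a valid prefix code. No codeword is a prefix of any other codeword.


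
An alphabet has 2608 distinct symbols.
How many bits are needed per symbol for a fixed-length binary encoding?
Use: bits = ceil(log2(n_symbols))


log2(2608) = 11.3487
Bracket: 2^11 = 2048 < 2608 <= 2^12 = 4096
So ceil(log2(2608)) = 12

bits = ceil(log2(2608)) = ceil(11.3487) = 12 bits


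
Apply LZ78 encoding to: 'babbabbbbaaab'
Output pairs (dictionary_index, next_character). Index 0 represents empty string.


LZ78 encoding steps:
Dictionary: {0: ''}
Step 1: w='' (idx 0), next='b' -> output (0, 'b'), add 'b' as idx 1
Step 2: w='' (idx 0), next='a' -> output (0, 'a'), add 'a' as idx 2
Step 3: w='b' (idx 1), next='b' -> output (1, 'b'), add 'bb' as idx 3
Step 4: w='a' (idx 2), next='b' -> output (2, 'b'), add 'ab' as idx 4
Step 5: w='bb' (idx 3), next='b' -> output (3, 'b'), add 'bbb' as idx 5
Step 6: w='a' (idx 2), next='a' -> output (2, 'a'), add 'aa' as idx 6
Step 7: w='ab' (idx 4), end of input -> output (4, '')


Encoded: [(0, 'b'), (0, 'a'), (1, 'b'), (2, 'b'), (3, 'b'), (2, 'a'), (4, '')]


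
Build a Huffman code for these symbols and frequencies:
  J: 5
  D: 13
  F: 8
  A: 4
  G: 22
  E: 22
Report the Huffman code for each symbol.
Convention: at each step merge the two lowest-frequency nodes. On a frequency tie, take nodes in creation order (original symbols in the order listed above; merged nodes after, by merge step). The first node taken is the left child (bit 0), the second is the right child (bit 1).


Huffman tree construction:
Step 1: Merge A(4) + J(5) = 9
Step 2: Merge F(8) + (A+J)(9) = 17
Step 3: Merge D(13) + (F+(A+J))(17) = 30
Step 4: Merge G(22) + E(22) = 44
Step 5: Merge (D+(F+(A+J)))(30) + (G+E)(44) = 74
Read each symbol's code off the tree from the root (left child = 0, right child = 1).

Codes:
  J: 0111 (length 4)
  D: 00 (length 2)
  F: 010 (length 3)
  A: 0110 (length 4)
  G: 10 (length 2)
  E: 11 (length 2)
Average code length: 174/74 = 2.3514 bits/symbol


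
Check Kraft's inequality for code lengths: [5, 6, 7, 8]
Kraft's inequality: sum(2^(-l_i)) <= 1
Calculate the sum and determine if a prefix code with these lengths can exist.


Sum = 2^(-5) + 2^(-6) + 2^(-7) + 2^(-8)
    = 0.03125 + 0.015625 + 0.0078125 + 0.00390625
    = 15/256 = 0.05859375
Since 0.05859375 <= 1, Kraft's inequality IS satisfied.
A prefix code with these lengths CAN exist.

Kraft sum = 0.05859375. Satisfied.


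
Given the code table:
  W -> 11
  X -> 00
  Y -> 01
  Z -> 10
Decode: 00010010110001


Decoding:
00 -> X
01 -> Y
00 -> X
10 -> Z
11 -> W
00 -> X
01 -> Y


Result: XYXZWXY


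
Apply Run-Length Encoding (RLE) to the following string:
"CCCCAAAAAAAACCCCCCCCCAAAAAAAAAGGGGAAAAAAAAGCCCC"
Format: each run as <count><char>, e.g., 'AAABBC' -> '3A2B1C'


Scanning runs left to right:
  i=0: run of 'C' x 4 -> '4C'
  i=4: run of 'A' x 8 -> '8A'
  i=12: run of 'C' x 9 -> '9C'
  i=21: run of 'A' x 9 -> '9A'
  i=30: run of 'G' x 4 -> '4G'
  i=34: run of 'A' x 8 -> '8A'
  i=42: run of 'G' x 1 -> '1G'
  i=43: run of 'C' x 4 -> '4C'

RLE = 4C8A9C9A4G8A1G4C


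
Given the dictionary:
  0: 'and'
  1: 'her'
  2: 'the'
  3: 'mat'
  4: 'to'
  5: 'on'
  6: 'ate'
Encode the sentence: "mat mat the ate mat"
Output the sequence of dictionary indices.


Look up each word in the dictionary:
  'mat' -> 3
  'mat' -> 3
  'the' -> 2
  'ate' -> 6
  'mat' -> 3

Encoded: [3, 3, 2, 6, 3]


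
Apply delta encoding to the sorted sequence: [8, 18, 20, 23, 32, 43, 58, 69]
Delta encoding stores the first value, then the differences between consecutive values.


First value: 8
Deltas:
  18 - 8 = 10
  20 - 18 = 2
  23 - 20 = 3
  32 - 23 = 9
  43 - 32 = 11
  58 - 43 = 15
  69 - 58 = 11


Delta encoded: [8, 10, 2, 3, 9, 11, 15, 11]


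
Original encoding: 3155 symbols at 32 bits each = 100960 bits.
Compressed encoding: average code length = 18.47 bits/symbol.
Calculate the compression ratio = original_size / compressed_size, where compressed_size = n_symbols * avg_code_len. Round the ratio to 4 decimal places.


original_size = n_symbols * orig_bits = 3155 * 32 = 100960 bits
compressed_size = n_symbols * avg_code_len = 3155 * 18.47 = 58272.85 bits
ratio = original_size / compressed_size = 100960 / 58272.85 = 1.7325

Compression ratio = 1.7325


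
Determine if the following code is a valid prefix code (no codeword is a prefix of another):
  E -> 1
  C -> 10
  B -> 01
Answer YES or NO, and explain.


Checking each pair (does one codeword prefix another?):
  E='1' vs C='10': prefix -- VIOLATION

NO -- this is NOT a valid prefix code. E (1) is a prefix of C (10).


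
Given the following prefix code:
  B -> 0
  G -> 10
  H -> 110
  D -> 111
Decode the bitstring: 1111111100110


Decoding step by step:
Bits 111 -> D
Bits 111 -> D
Bits 110 -> H
Bits 0 -> B
Bits 110 -> H


Decoded message: DDHBH


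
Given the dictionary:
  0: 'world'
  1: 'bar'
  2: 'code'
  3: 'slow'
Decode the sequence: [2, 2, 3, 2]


Look up each index in the dictionary:
  2 -> 'code'
  2 -> 'code'
  3 -> 'slow'
  2 -> 'code'

Decoded: "code code slow code"


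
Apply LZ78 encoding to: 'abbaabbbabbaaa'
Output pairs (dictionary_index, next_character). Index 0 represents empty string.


LZ78 encoding steps:
Dictionary: {0: ''}
Step 1: w='' (idx 0), next='a' -> output (0, 'a'), add 'a' as idx 1
Step 2: w='' (idx 0), next='b' -> output (0, 'b'), add 'b' as idx 2
Step 3: w='b' (idx 2), next='a' -> output (2, 'a'), add 'ba' as idx 3
Step 4: w='a' (idx 1), next='b' -> output (1, 'b'), add 'ab' as idx 4
Step 5: w='b' (idx 2), next='b' -> output (2, 'b'), add 'bb' as idx 5
Step 6: w='ab' (idx 4), next='b' -> output (4, 'b'), add 'abb' as idx 6
Step 7: w='a' (idx 1), next='a' -> output (1, 'a'), add 'aa' as idx 7
Step 8: w='a' (idx 1), end of input -> output (1, '')


Encoded: [(0, 'a'), (0, 'b'), (2, 'a'), (1, 'b'), (2, 'b'), (4, 'b'), (1, 'a'), (1, '')]


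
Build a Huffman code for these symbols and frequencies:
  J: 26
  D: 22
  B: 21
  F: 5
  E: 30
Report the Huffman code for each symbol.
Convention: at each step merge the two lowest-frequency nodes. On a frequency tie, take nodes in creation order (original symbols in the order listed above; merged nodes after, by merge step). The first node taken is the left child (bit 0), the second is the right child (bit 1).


Huffman tree construction:
Step 1: Merge F(5) + B(21) = 26
Step 2: Merge D(22) + J(26) = 48
Step 3: Merge (F+B)(26) + E(30) = 56
Step 4: Merge (D+J)(48) + ((F+B)+E)(56) = 104
Read each symbol's code off the tree from the root (left child = 0, right child = 1).

Codes:
  J: 01 (length 2)
  D: 00 (length 2)
  B: 101 (length 3)
  F: 100 (length 3)
  E: 11 (length 2)
Average code length: 234/104 = 2.2500 bits/symbol


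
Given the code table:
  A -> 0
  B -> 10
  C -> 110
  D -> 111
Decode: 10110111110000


Decoding:
10 -> B
110 -> C
111 -> D
110 -> C
0 -> A
0 -> A
0 -> A


Result: BCDCAAA


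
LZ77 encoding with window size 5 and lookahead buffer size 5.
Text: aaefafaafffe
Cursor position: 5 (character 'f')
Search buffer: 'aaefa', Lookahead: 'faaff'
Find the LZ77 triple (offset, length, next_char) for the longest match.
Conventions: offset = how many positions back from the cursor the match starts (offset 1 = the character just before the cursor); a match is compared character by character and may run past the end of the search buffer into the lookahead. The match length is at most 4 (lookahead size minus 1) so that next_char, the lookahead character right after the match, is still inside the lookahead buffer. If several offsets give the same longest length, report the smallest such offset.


Try each offset into the search buffer:
  offset=1 (pos 4, char 'a'): match length 0
  offset=2 (pos 3, char 'f'): match length 2
  offset=3 (pos 2, char 'e'): match length 0
  offset=4 (pos 1, char 'a'): match length 0
  offset=5 (pos 0, char 'a'): match length 0
Longest match has length 2 at offset 2.
next_char = character at position 5 + 2 = 7 -> 'a'

Best match: offset=2, length=2 (matching 'fa' starting at position 3)
LZ77 triple: (2, 2, 'a')


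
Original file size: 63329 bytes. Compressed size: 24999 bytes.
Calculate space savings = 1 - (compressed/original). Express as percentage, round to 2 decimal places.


ratio = compressed/original = 24999/63329 = 0.394748
savings = 1 - ratio = 1 - 0.394748 = 0.605252
as a percentage: 0.605252 * 100 = 60.53%

Space savings = 1 - 24999/63329 = 60.53%


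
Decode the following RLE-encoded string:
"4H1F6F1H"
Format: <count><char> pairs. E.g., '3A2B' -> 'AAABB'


Expanding each <count><char> pair:
  4H -> 'HHHH'
  1F -> 'F'
  6F -> 'FFFFFF'
  1H -> 'H'

Decoded = HHHHFFFFFFFH


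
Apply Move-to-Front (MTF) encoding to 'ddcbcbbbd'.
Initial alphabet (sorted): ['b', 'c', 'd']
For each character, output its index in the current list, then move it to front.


MTF encoding:
'd': index 2 in ['b', 'c', 'd'] -> ['d', 'b', 'c']
'd': index 0 in ['d', 'b', 'c'] -> ['d', 'b', 'c']
'c': index 2 in ['d', 'b', 'c'] -> ['c', 'd', 'b']
'b': index 2 in ['c', 'd', 'b'] -> ['b', 'c', 'd']
'c': index 1 in ['b', 'c', 'd'] -> ['c', 'b', 'd']
'b': index 1 in ['c', 'b', 'd'] -> ['b', 'c', 'd']
'b': index 0 in ['b', 'c', 'd'] -> ['b', 'c', 'd']
'b': index 0 in ['b', 'c', 'd'] -> ['b', 'c', 'd']
'd': index 2 in ['b', 'c', 'd'] -> ['d', 'b', 'c']


Output: [2, 0, 2, 2, 1, 1, 0, 0, 2]


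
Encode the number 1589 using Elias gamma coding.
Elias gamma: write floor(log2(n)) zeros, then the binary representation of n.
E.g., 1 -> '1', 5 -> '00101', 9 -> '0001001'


num_bits = floor(log2(1589)) + 1 = 11
leading_zeros = num_bits - 1 = 10
binary(1589) = 11000110101

Elias gamma(1589) = '0000000000' + '11000110101' = 000000000011000110101 (21 bits)


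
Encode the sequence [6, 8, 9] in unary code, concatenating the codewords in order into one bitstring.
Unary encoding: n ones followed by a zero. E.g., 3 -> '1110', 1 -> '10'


Encode each number as n ones followed by a terminating 0:
  6 -> 1111110 (7 bits)
  8 -> 111111110 (9 bits)
  9 -> 1111111110 (10 bits)
Total length = 7 + 9 + 10 = 26 bits.

Unary([6, 8, 9]) = 11111101111111101111111110 (26 bits)


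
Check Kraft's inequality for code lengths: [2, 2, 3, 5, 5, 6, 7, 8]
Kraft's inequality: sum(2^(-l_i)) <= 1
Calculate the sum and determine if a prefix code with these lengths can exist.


Sum = 2^(-2) + 2^(-2) + 2^(-3) + 2^(-5) + 2^(-5) + 2^(-6) + 2^(-7) + 2^(-8)
    = 0.25 + 0.25 + 0.125 + 0.03125 + 0.03125 + 0.015625 + 0.0078125 + 0.00390625
    = 183/256 = 0.71484375
Since 0.71484375 <= 1, Kraft's inequality IS satisfied.
A prefix code with these lengths CAN exist.

Kraft sum = 0.71484375. Satisfied.


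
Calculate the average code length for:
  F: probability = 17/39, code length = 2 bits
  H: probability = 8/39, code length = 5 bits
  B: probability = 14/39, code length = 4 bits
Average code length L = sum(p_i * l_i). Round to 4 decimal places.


Weighted contributions p_i * l_i:
  F: (17/39) * 2 = 34/39
  H: (8/39) * 5 = 40/39
  B: (14/39) * 4 = 56/39
Sum = (34 + 40 + 56)/39 = 130/39

L = 130/39 = 3.3333 bits/symbol


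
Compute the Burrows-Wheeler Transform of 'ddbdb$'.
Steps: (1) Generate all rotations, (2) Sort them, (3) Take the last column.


Rotations (sorted):
  0: $ddbdb -> last char: b
  1: b$ddbd -> last char: d
  2: bdb$dd -> last char: d
  3: db$ddb -> last char: b
  4: dbdb$d -> last char: d
  5: ddbdb$ -> last char: $


BWT = bddbd$


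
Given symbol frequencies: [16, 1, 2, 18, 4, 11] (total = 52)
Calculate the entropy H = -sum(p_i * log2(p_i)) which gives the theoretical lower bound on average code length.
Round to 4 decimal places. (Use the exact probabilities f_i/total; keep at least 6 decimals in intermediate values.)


Per-symbol terms -p_i * log2(p_i) with p_i = f_i/52:
  p = 16/52 = 0.307692: log2(p) = -1.700440, -p*log2(p) = 0.523212
  p = 1/52 = 0.019231: log2(p) = -5.700440, -p*log2(p) = 0.109624
  p = 2/52 = 0.038462: log2(p) = -4.700440, -p*log2(p) = 0.180786
  p = 18/52 = 0.346154: log2(p) = -1.530515, -p*log2(p) = 0.529794
  p = 4/52 = 0.076923: log2(p) = -3.700440, -p*log2(p) = 0.284649
  p = 11/52 = 0.211538: log2(p) = -2.241008, -p*log2(p) = 0.474059
H = 0.523212 + 0.109624 + 0.180786 + 0.529794 + 0.284649 + 0.474059 = 2.102124

H = 2.1021 bits/symbol


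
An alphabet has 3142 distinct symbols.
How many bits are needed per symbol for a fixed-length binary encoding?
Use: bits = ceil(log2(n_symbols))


log2(3142) = 11.6175
Bracket: 2^11 = 2048 < 3142 <= 2^12 = 4096
So ceil(log2(3142)) = 12

bits = ceil(log2(3142)) = ceil(11.6175) = 12 bits


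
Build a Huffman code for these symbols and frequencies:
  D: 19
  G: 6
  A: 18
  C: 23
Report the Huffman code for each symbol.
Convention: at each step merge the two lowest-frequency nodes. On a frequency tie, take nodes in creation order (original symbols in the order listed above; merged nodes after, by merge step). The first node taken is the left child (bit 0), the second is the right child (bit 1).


Huffman tree construction:
Step 1: Merge G(6) + A(18) = 24
Step 2: Merge D(19) + C(23) = 42
Step 3: Merge (G+A)(24) + (D+C)(42) = 66
Read each symbol's code off the tree from the root (left child = 0, right child = 1).

Codes:
  D: 10 (length 2)
  G: 00 (length 2)
  A: 01 (length 2)
  C: 11 (length 2)
Average code length: 132/66 = 2.0000 bits/symbol


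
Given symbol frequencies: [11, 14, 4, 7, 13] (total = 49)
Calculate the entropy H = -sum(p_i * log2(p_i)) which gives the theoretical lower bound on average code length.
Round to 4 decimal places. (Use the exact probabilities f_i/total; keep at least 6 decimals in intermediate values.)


Per-symbol terms -p_i * log2(p_i) with p_i = f_i/49:
  p = 11/49 = 0.224490: log2(p) = -2.155278, -p*log2(p) = 0.483838
  p = 14/49 = 0.285714: log2(p) = -1.807355, -p*log2(p) = 0.516387
  p = 4/49 = 0.081633: log2(p) = -3.614710, -p*log2(p) = 0.295078
  p = 7/49 = 0.142857: log2(p) = -2.807355, -p*log2(p) = 0.401051
  p = 13/49 = 0.265306: log2(p) = -1.914270, -p*log2(p) = 0.507868
H = 0.483838 + 0.516387 + 0.295078 + 0.401051 + 0.507868 = 2.204222

H = 2.2042 bits/symbol


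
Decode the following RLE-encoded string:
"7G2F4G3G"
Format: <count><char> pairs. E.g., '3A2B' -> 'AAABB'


Expanding each <count><char> pair:
  7G -> 'GGGGGGG'
  2F -> 'FF'
  4G -> 'GGGG'
  3G -> 'GGG'

Decoded = GGGGGGGFFGGGGGGG


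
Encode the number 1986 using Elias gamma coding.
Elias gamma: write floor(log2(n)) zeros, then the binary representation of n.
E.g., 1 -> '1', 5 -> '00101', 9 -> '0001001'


num_bits = floor(log2(1986)) + 1 = 11
leading_zeros = num_bits - 1 = 10
binary(1986) = 11111000010

Elias gamma(1986) = '0000000000' + '11111000010' = 000000000011111000010 (21 bits)
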